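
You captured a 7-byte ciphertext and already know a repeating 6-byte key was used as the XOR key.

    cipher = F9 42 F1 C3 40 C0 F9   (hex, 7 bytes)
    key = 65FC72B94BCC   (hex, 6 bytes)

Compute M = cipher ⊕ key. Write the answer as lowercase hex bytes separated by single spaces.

9c be 83 7a 0b 0c 9c

The 6-byte key repeats, so the effective keystream is 65 fc 72 b9 4b cc 65.
byte 0: f9 ^ 65 = 9c
byte 1: 42 ^ fc = be
byte 2: f1 ^ 72 = 83
byte 3: c3 ^ b9 = 7a
byte 4: 40 ^ 4b = 0b
byte 5: c0 ^ cc = 0c
byte 6: f9 ^ 65 = 9c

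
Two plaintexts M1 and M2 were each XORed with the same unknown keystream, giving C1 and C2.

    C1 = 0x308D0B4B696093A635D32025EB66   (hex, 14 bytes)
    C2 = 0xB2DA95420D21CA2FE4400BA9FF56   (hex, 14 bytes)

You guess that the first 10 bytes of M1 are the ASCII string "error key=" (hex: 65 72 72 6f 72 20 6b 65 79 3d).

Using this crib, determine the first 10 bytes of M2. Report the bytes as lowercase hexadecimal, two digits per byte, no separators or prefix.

First, C1 ⊕ C2 = (M1 ⊕ K) ⊕ (M2 ⊕ K) = M1 ⊕ M2, so the key drops out. Then M2 = (M1 ⊕ M2) ⊕ M1 over the first 10 bytes.
byte 0: (30 ⊕ b2) ⊕ 65 = 82 ⊕ 65 = e7
byte 1: (8d ⊕ da) ⊕ 72 = 57 ⊕ 72 = 25
byte 2: (0b ⊕ 95) ⊕ 72 = 9e ⊕ 72 = ec
byte 3: (4b ⊕ 42) ⊕ 6f = 09 ⊕ 6f = 66
byte 4: (69 ⊕ 0d) ⊕ 72 = 64 ⊕ 72 = 16
byte 5: (60 ⊕ 21) ⊕ 20 = 41 ⊕ 20 = 61
byte 6: (93 ⊕ ca) ⊕ 6b = 59 ⊕ 6b = 32
byte 7: (a6 ⊕ 2f) ⊕ 65 = 89 ⊕ 65 = ec
byte 8: (35 ⊕ e4) ⊕ 79 = d1 ⊕ 79 = a8
byte 9: (d3 ⊕ 40) ⊕ 3d = 93 ⊕ 3d = ae

e725ec66166132eca8ae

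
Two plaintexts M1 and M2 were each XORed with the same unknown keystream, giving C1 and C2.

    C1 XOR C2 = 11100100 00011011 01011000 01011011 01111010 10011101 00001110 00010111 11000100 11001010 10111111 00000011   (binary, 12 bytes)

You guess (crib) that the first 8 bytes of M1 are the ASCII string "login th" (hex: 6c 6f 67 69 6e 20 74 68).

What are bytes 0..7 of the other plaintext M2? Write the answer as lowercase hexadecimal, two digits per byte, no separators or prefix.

Since C1 ⊕ C2 = M1 ⊕ M2, XORing with the guessed M1 bytes yields the corresponding M2 bytes: M2 = (C1 ⊕ C2) ⊕ M1.
byte 0: e4 ^ 6c = 88
byte 1: 1b ^ 6f = 74
byte 2: 58 ^ 67 = 3f
byte 3: 5b ^ 69 = 32
byte 4: 7a ^ 6e = 14
byte 5: 9d ^ 20 = bd
byte 6: 0e ^ 74 = 7a
byte 7: 17 ^ 68 = 7f

88743f3214bd7a7f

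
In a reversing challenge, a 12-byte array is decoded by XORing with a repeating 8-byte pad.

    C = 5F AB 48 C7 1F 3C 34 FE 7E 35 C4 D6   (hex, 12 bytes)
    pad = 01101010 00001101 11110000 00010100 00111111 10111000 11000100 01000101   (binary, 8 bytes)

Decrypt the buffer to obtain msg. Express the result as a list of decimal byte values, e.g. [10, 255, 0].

[53, 166, 184, 211, 32, 132, 240, 187, 20, 56, 52, 194]

The 8-byte key repeats, so the effective keystream is 6a 0d f0 14 3f b8 c4 45 6a 0d f0 14.
byte 0: 5f xor 6a = 35
byte 1: ab xor 0d = a6
byte 2: 48 xor f0 = b8
byte 3: c7 xor 14 = d3
byte 4: 1f xor 3f = 20
byte 5: 3c xor b8 = 84
byte 6: 34 xor c4 = f0
byte 7: fe xor 45 = bb
byte 8: 7e xor 6a = 14
byte 9: 35 xor 0d = 38
byte 10: c4 xor f0 = 34
byte 11: d6 xor 14 = c2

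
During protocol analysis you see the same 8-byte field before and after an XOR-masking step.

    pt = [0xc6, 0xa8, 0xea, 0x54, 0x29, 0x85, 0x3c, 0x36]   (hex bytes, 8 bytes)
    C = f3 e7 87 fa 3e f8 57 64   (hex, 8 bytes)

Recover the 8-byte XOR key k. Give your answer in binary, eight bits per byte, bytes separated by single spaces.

Since C = pt ⊕ k, XORing both sides with pt gives k = pt ⊕ C.
byte 0: c6 ⊕ f3 = 35
byte 1: a8 ⊕ e7 = 4f
byte 2: ea ⊕ 87 = 6d
byte 3: 54 ⊕ fa = ae
byte 4: 29 ⊕ 3e = 17
byte 5: 85 ⊕ f8 = 7d
byte 6: 3c ⊕ 57 = 6b
byte 7: 36 ⊕ 64 = 52

00110101 01001111 01101101 10101110 00010111 01111101 01101011 01010010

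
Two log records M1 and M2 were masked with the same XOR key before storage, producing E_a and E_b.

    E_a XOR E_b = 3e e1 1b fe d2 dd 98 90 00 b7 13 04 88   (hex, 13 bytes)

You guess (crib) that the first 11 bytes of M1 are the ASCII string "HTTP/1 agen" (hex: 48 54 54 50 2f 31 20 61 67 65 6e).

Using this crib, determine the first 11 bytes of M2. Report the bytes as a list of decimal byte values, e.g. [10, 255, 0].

[118, 181, 79, 174, 253, 236, 184, 241, 103, 210, 125]

Since E_a ⊕ E_b = M1 ⊕ M2, XORing with the guessed M1 bytes yields the corresponding M2 bytes: M2 = (E_a ⊕ E_b) ⊕ M1.
00111110 ^ 01001000 = 01110110
11100001 ^ 01010100 = 10110101
00011011 ^ 01010100 = 01001111
11111110 ^ 01010000 = 10101110
11010010 ^ 00101111 = 11111101
11011101 ^ 00110001 = 11101100
10011000 ^ 00100000 = 10111000
10010000 ^ 01100001 = 11110001
00000000 ^ 01100111 = 01100111
10110111 ^ 01100101 = 11010010
00010011 ^ 01101110 = 01111101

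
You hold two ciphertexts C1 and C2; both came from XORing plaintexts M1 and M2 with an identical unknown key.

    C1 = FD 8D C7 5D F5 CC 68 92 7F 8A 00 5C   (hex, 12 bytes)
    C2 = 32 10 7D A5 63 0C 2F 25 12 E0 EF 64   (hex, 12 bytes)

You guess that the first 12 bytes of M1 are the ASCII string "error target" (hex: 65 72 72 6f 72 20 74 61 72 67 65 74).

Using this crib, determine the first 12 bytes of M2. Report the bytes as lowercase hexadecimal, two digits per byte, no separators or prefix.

aaefc897e4e033d61f0d8a4c

First, C1 ⊕ C2 = (M1 ⊕ K) ⊕ (M2 ⊕ K) = M1 ⊕ M2, so the key drops out. Then M2 = (M1 ⊕ M2) ⊕ M1 over the first 12 bytes.
byte 0: (fd xor 32) xor 65 = cf xor 65 = aa
byte 1: (8d xor 10) xor 72 = 9d xor 72 = ef
byte 2: (c7 xor 7d) xor 72 = ba xor 72 = c8
byte 3: (5d xor a5) xor 6f = f8 xor 6f = 97
byte 4: (f5 xor 63) xor 72 = 96 xor 72 = e4
byte 5: (cc xor 0c) xor 20 = c0 xor 20 = e0
byte 6: (68 xor 2f) xor 74 = 47 xor 74 = 33
byte 7: (92 xor 25) xor 61 = b7 xor 61 = d6
byte 8: (7f xor 12) xor 72 = 6d xor 72 = 1f
byte 9: (8a xor e0) xor 67 = 6a xor 67 = 0d
byte 10: (00 xor ef) xor 65 = ef xor 65 = 8a
byte 11: (5c xor 64) xor 74 = 38 xor 74 = 4c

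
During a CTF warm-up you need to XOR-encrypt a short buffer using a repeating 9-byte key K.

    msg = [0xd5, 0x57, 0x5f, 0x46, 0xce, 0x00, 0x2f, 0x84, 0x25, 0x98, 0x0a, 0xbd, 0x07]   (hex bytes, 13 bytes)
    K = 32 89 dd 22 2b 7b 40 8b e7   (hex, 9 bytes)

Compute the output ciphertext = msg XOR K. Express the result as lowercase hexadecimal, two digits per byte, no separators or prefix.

e7de8264e57b6f0fc2aa836025

The 9-byte key repeats, so the effective keystream is 32 89 dd 22 2b 7b 40 8b e7 32 89 dd 22.
byte 0: d5 ⊕ 32 = e7
byte 1: 57 ⊕ 89 = de
byte 2: 5f ⊕ dd = 82
byte 3: 46 ⊕ 22 = 64
byte 4: ce ⊕ 2b = e5
byte 5: 00 ⊕ 7b = 7b
byte 6: 2f ⊕ 40 = 6f
byte 7: 84 ⊕ 8b = 0f
byte 8: 25 ⊕ e7 = c2
byte 9: 98 ⊕ 32 = aa
byte 10: 0a ⊕ 89 = 83
byte 11: bd ⊕ dd = 60
byte 12: 07 ⊕ 22 = 25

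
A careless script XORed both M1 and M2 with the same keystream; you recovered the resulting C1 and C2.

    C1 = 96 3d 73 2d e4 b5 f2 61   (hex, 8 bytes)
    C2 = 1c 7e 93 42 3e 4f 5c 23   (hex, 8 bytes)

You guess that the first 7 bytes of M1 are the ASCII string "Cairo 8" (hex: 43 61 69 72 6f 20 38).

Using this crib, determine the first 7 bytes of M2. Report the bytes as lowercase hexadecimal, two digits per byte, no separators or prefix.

c922891db5da96

First, C1 ⊕ C2 = (M1 ⊕ K) ⊕ (M2 ⊕ K) = M1 ⊕ M2, so the key drops out. Then M2 = (M1 ⊕ M2) ⊕ M1 over the first 7 bytes.
byte 0: (96 ^ 1c) ^ 43 = 8a ^ 43 = c9
byte 1: (3d ^ 7e) ^ 61 = 43 ^ 61 = 22
byte 2: (73 ^ 93) ^ 69 = e0 ^ 69 = 89
byte 3: (2d ^ 42) ^ 72 = 6f ^ 72 = 1d
byte 4: (e4 ^ 3e) ^ 6f = da ^ 6f = b5
byte 5: (b5 ^ 4f) ^ 20 = fa ^ 20 = da
byte 6: (f2 ^ 5c) ^ 38 = ae ^ 38 = 96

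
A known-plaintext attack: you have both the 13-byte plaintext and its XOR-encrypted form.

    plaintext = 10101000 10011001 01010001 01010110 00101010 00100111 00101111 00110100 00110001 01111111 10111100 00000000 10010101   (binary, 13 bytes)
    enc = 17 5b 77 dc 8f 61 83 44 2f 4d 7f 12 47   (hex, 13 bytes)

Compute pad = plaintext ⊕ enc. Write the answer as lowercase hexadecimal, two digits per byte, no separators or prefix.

bfc2268aa546ac701e32c312d2

Since enc = plaintext ⊕ pad, XORing both sides with plaintext gives pad = plaintext ⊕ enc.
10101000 xor 00010111 = 10111111
10011001 xor 01011011 = 11000010
01010001 xor 01110111 = 00100110
01010110 xor 11011100 = 10001010
00101010 xor 10001111 = 10100101
00100111 xor 01100001 = 01000110
00101111 xor 10000011 = 10101100
00110100 xor 01000100 = 01110000
00110001 xor 00101111 = 00011110
01111111 xor 01001101 = 00110010
10111100 xor 01111111 = 11000011
00000000 xor 00010010 = 00010010
10010101 xor 01000111 = 11010010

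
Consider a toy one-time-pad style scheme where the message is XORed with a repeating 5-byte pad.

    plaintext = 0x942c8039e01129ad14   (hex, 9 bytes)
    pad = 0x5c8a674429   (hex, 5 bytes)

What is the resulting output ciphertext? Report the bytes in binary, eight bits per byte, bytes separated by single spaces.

The 5-byte key repeats, so the effective keystream is 5c 8a 67 44 29 5c 8a 67 44.
byte 0: 10010100 xor 01011100 = 11001000
byte 1: 00101100 xor 10001010 = 10100110
byte 2: 10000000 xor 01100111 = 11100111
byte 3: 00111001 xor 01000100 = 01111101
byte 4: 11100000 xor 00101001 = 11001001
byte 5: 00010001 xor 01011100 = 01001101
byte 6: 00101001 xor 10001010 = 10100011
byte 7: 10101101 xor 01100111 = 11001010
byte 8: 00010100 xor 01000100 = 01010000

11001000 10100110 11100111 01111101 11001001 01001101 10100011 11001010 01010000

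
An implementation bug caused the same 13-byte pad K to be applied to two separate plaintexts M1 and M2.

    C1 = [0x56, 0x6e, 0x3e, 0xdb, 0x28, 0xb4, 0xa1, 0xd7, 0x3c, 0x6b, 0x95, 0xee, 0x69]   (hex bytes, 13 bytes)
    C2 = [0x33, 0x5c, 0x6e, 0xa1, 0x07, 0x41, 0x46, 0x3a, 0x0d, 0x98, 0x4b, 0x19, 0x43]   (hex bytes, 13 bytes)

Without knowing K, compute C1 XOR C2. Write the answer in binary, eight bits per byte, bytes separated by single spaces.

01100101 00110010 01010000 01111010 00101111 11110101 11100111 11101101 00110001 11110011 11011110 11110111 00101010

C1 ⊕ C2 = (M1 ⊕ K) ⊕ (M2 ⊕ K) = M1 ⊕ M2 — the shared key cancels under XOR.
byte 0:  86 ⊕  51 = 101
byte 1: 110 ⊕  92 =  50
byte 2:  62 ⊕ 110 =  80
byte 3: 219 ⊕ 161 = 122
byte 4:  40 ⊕   7 =  47
byte 5: 180 ⊕  65 = 245
byte 6: 161 ⊕  70 = 231
byte 7: 215 ⊕  58 = 237
byte 8:  60 ⊕  13 =  49
byte 9: 107 ⊕ 152 = 243
byte 10: 149 ⊕  75 = 222
byte 11: 238 ⊕  25 = 247
byte 12: 105 ⊕  67 =  42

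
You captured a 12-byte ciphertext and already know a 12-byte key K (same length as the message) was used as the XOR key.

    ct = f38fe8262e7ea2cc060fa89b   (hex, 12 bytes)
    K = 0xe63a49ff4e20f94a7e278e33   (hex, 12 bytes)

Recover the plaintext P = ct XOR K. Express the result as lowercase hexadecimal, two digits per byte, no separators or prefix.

f3 ^ e6 = 15
8f ^ 3a = b5
e8 ^ 49 = a1
26 ^ ff = d9
2e ^ 4e = 60
7e ^ 20 = 5e
a2 ^ f9 = 5b
cc ^ 4a = 86
06 ^ 7e = 78
0f ^ 27 = 28
a8 ^ 8e = 26
9b ^ 33 = a8

15b5a1d9605e5b86782826a8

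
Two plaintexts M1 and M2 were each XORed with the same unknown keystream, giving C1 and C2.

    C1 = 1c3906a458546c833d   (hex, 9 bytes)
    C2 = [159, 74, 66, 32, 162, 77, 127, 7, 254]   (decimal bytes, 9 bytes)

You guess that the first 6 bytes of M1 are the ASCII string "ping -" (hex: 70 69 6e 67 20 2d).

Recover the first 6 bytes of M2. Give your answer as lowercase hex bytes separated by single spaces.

f3 1a 2a e3 da 34

First, C1 ⊕ C2 = (M1 ⊕ K) ⊕ (M2 ⊕ K) = M1 ⊕ M2, so the key drops out. Then M2 = (M1 ⊕ M2) ⊕ M1 over the first 6 bytes.
byte 0: (1c xor 9f) xor 70 = 83 xor 70 = f3
byte 1: (39 xor 4a) xor 69 = 73 xor 69 = 1a
byte 2: (06 xor 42) xor 6e = 44 xor 6e = 2a
byte 3: (a4 xor 20) xor 67 = 84 xor 67 = e3
byte 4: (58 xor a2) xor 20 = fa xor 20 = da
byte 5: (54 xor 4d) xor 2d = 19 xor 2d = 34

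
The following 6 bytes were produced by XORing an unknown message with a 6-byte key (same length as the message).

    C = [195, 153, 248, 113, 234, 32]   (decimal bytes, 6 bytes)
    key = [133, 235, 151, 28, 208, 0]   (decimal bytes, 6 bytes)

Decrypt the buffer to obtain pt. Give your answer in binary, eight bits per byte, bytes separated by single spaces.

01000110 01110010 01101111 01101101 00111010 00100000

11000011 XOR 10000101 = 01000110
10011001 XOR 11101011 = 01110010
11111000 XOR 10010111 = 01101111
01110001 XOR 00011100 = 01101101
11101010 XOR 11010000 = 00111010
00100000 XOR 00000000 = 00100000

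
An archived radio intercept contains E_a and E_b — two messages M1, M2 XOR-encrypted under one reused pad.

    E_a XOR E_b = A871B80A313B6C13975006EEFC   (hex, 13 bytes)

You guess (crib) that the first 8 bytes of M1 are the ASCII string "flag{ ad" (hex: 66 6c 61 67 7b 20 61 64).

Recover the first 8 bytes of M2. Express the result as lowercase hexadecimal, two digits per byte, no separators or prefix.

Since E_a ⊕ E_b = M1 ⊕ M2, XORing with the guessed M1 bytes yields the corresponding M2 bytes: M2 = (E_a ⊕ E_b) ⊕ M1.
a8 ⊕ 66 = ce
71 ⊕ 6c = 1d
b8 ⊕ 61 = d9
0a ⊕ 67 = 6d
31 ⊕ 7b = 4a
3b ⊕ 20 = 1b
6c ⊕ 61 = 0d
13 ⊕ 64 = 77

ce1dd96d4a1b0d77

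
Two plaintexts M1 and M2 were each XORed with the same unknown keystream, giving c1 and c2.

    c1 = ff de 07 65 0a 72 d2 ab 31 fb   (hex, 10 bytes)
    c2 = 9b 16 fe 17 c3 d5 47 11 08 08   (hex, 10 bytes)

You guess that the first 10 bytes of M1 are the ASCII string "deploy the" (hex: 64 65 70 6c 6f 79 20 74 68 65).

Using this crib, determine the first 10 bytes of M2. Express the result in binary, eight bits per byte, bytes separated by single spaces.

00000000 10101101 10001001 00011110 10100110 11011110 10110101 11001110 01010001 10010110

First, c1 ⊕ c2 = (M1 ⊕ K) ⊕ (M2 ⊕ K) = M1 ⊕ M2, so the key drops out. Then M2 = (M1 ⊕ M2) ⊕ M1 over the first 10 bytes.
byte 0: (ff xor 9b) xor 64 = 64 xor 64 = 00
byte 1: (de xor 16) xor 65 = c8 xor 65 = ad
byte 2: (07 xor fe) xor 70 = f9 xor 70 = 89
byte 3: (65 xor 17) xor 6c = 72 xor 6c = 1e
byte 4: (0a xor c3) xor 6f = c9 xor 6f = a6
byte 5: (72 xor d5) xor 79 = a7 xor 79 = de
byte 6: (d2 xor 47) xor 20 = 95 xor 20 = b5
byte 7: (ab xor 11) xor 74 = ba xor 74 = ce
byte 8: (31 xor 08) xor 68 = 39 xor 68 = 51
byte 9: (fb xor 08) xor 65 = f3 xor 65 = 96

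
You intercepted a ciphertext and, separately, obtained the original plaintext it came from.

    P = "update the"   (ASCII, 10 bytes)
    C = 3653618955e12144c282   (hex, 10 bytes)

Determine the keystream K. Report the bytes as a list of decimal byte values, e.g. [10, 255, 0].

Since C = P ⊕ K, XORing both sides with P gives K = P ⊕ C.
75 ^ 36 = 43
70 ^ 53 = 23
64 ^ 61 = 05
61 ^ 89 = e8
74 ^ 55 = 21
65 ^ e1 = 84
20 ^ 21 = 01
74 ^ 44 = 30
68 ^ c2 = aa
65 ^ 82 = e7

[67, 35, 5, 232, 33, 132, 1, 48, 170, 231]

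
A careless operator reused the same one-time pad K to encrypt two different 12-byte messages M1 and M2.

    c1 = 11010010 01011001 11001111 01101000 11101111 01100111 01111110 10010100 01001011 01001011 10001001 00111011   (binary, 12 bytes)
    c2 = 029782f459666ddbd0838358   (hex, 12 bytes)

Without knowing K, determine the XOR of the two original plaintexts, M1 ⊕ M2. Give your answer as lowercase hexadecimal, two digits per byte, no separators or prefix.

d0ce4d9cb601134f9bc80a63

c1 ⊕ c2 = (M1 ⊕ K) ⊕ (M2 ⊕ K) = M1 ⊕ M2 — the shared key cancels under XOR.
byte 0: d2 XOR 02 = d0
byte 1: 59 XOR 97 = ce
byte 2: cf XOR 82 = 4d
byte 3: 68 XOR f4 = 9c
byte 4: ef XOR 59 = b6
byte 5: 67 XOR 66 = 01
byte 6: 7e XOR 6d = 13
byte 7: 94 XOR db = 4f
byte 8: 4b XOR d0 = 9b
byte 9: 4b XOR 83 = c8
byte 10: 89 XOR 83 = 0a
byte 11: 3b XOR 58 = 63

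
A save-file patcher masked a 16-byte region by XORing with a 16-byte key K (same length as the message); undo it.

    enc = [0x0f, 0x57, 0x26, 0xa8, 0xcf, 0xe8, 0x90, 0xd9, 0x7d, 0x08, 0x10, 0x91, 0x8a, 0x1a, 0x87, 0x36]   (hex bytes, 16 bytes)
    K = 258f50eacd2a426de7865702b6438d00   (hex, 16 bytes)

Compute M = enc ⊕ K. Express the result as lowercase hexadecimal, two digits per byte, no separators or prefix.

2ad8764202c2d2b49a8e47933c590a36

0f XOR 25 = 2a
57 XOR 8f = d8
26 XOR 50 = 76
a8 XOR ea = 42
cf XOR cd = 02
e8 XOR 2a = c2
90 XOR 42 = d2
d9 XOR 6d = b4
7d XOR e7 = 9a
08 XOR 86 = 8e
10 XOR 57 = 47
91 XOR 02 = 93
8a XOR b6 = 3c
1a XOR 43 = 59
87 XOR 8d = 0a
36 XOR 00 = 36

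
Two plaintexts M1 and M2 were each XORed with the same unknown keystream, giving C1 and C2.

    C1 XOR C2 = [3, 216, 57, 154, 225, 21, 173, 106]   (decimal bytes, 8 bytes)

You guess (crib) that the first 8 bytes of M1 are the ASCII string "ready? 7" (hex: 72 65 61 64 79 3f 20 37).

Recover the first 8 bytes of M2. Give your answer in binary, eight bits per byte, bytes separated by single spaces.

01110001 10111101 01011000 11111110 10011000 00101010 10001101 01011101

Since C1 ⊕ C2 = M1 ⊕ M2, XORing with the guessed M1 bytes yields the corresponding M2 bytes: M2 = (C1 ⊕ C2) ⊕ M1.
byte 0:   3 ⊕ 114 = 113
byte 1: 216 ⊕ 101 = 189
byte 2:  57 ⊕  97 =  88
byte 3: 154 ⊕ 100 = 254
byte 4: 225 ⊕ 121 = 152
byte 5:  21 ⊕  63 =  42
byte 6: 173 ⊕  32 = 141
byte 7: 106 ⊕  55 =  93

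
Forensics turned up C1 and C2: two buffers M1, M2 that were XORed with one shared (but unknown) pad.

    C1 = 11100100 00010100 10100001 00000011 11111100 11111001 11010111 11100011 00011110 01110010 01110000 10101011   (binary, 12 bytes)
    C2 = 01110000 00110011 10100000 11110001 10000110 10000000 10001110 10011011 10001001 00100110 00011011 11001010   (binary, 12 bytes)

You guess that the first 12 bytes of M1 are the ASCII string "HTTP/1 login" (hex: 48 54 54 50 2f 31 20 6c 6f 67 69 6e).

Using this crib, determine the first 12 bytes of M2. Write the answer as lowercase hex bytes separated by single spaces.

First, C1 ⊕ C2 = (M1 ⊕ K) ⊕ (M2 ⊕ K) = M1 ⊕ M2, so the key drops out. Then M2 = (M1 ⊕ M2) ⊕ M1 over the first 12 bytes.
byte 0: (e4 ⊕ 70) ⊕ 48 = 94 ⊕ 48 = dc
byte 1: (14 ⊕ 33) ⊕ 54 = 27 ⊕ 54 = 73
byte 2: (a1 ⊕ a0) ⊕ 54 = 01 ⊕ 54 = 55
byte 3: (03 ⊕ f1) ⊕ 50 = f2 ⊕ 50 = a2
byte 4: (fc ⊕ 86) ⊕ 2f = 7a ⊕ 2f = 55
byte 5: (f9 ⊕ 80) ⊕ 31 = 79 ⊕ 31 = 48
byte 6: (d7 ⊕ 8e) ⊕ 20 = 59 ⊕ 20 = 79
byte 7: (e3 ⊕ 9b) ⊕ 6c = 78 ⊕ 6c = 14
byte 8: (1e ⊕ 89) ⊕ 6f = 97 ⊕ 6f = f8
byte 9: (72 ⊕ 26) ⊕ 67 = 54 ⊕ 67 = 33
byte 10: (70 ⊕ 1b) ⊕ 69 = 6b ⊕ 69 = 02
byte 11: (ab ⊕ ca) ⊕ 6e = 61 ⊕ 6e = 0f

dc 73 55 a2 55 48 79 14 f8 33 02 0f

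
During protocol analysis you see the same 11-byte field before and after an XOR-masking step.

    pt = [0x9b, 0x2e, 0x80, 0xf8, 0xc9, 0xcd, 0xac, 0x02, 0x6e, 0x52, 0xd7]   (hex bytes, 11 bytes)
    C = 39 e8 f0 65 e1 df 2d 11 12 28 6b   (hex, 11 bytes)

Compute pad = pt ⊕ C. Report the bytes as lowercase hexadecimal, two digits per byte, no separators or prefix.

Since C = pt ⊕ pad, XORing both sides with pt gives pad = pt ⊕ C.
byte 0: 9b XOR 39 = a2
byte 1: 2e XOR e8 = c6
byte 2: 80 XOR f0 = 70
byte 3: f8 XOR 65 = 9d
byte 4: c9 XOR e1 = 28
byte 5: cd XOR df = 12
byte 6: ac XOR 2d = 81
byte 7: 02 XOR 11 = 13
byte 8: 6e XOR 12 = 7c
byte 9: 52 XOR 28 = 7a
byte 10: d7 XOR 6b = bc

a2c6709d281281137c7abc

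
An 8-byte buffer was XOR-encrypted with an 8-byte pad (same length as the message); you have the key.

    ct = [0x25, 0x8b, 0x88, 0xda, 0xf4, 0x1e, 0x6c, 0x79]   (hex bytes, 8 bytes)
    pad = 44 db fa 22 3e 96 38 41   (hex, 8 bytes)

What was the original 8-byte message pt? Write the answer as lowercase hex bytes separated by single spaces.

61 50 72 f8 ca 88 54 38

byte 0: 00100101 ^ 01000100 = 01100001
byte 1: 10001011 ^ 11011011 = 01010000
byte 2: 10001000 ^ 11111010 = 01110010
byte 3: 11011010 ^ 00100010 = 11111000
byte 4: 11110100 ^ 00111110 = 11001010
byte 5: 00011110 ^ 10010110 = 10001000
byte 6: 01101100 ^ 00111000 = 01010100
byte 7: 01111001 ^ 01000001 = 00111000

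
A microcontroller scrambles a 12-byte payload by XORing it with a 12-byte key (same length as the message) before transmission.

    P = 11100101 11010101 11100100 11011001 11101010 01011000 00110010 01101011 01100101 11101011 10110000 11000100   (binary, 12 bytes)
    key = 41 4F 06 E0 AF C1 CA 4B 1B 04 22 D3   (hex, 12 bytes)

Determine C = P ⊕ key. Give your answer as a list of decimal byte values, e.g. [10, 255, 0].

[164, 154, 226, 57, 69, 153, 248, 32, 126, 239, 146, 23]

e5 ⊕ 41 = a4
d5 ⊕ 4f = 9a
e4 ⊕ 06 = e2
d9 ⊕ e0 = 39
ea ⊕ af = 45
58 ⊕ c1 = 99
32 ⊕ ca = f8
6b ⊕ 4b = 20
65 ⊕ 1b = 7e
eb ⊕ 04 = ef
b0 ⊕ 22 = 92
c4 ⊕ d3 = 17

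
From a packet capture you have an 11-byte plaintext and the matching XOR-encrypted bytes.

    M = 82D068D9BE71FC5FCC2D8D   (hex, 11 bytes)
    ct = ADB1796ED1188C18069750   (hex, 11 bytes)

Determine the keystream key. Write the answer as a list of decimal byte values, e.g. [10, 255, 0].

[47, 97, 17, 183, 111, 105, 112, 71, 202, 186, 221]

Since ct = M ⊕ key, XORing both sides with M gives key = M ⊕ ct.
byte 0: 10000010 XOR 10101101 = 00101111
byte 1: 11010000 XOR 10110001 = 01100001
byte 2: 01101000 XOR 01111001 = 00010001
byte 3: 11011001 XOR 01101110 = 10110111
byte 4: 10111110 XOR 11010001 = 01101111
byte 5: 01110001 XOR 00011000 = 01101001
byte 6: 11111100 XOR 10001100 = 01110000
byte 7: 01011111 XOR 00011000 = 01000111
byte 8: 11001100 XOR 00000110 = 11001010
byte 9: 00101101 XOR 10010111 = 10111010
byte 10: 10001101 XOR 01010000 = 11011101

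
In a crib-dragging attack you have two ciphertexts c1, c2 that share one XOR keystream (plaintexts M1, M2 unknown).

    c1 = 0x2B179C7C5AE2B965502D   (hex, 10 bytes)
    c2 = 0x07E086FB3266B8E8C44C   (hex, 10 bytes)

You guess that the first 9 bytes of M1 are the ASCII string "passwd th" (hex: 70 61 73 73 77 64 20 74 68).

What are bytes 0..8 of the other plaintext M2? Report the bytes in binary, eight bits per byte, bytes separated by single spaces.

First, c1 ⊕ c2 = (M1 ⊕ K) ⊕ (M2 ⊕ K) = M1 ⊕ M2, so the key drops out. Then M2 = (M1 ⊕ M2) ⊕ M1 over the first 9 bytes.
byte 0: (2b XOR 07) XOR 70 = 2c XOR 70 = 5c
byte 1: (17 XOR e0) XOR 61 = f7 XOR 61 = 96
byte 2: (9c XOR 86) XOR 73 = 1a XOR 73 = 69
byte 3: (7c XOR fb) XOR 73 = 87 XOR 73 = f4
byte 4: (5a XOR 32) XOR 77 = 68 XOR 77 = 1f
byte 5: (e2 XOR 66) XOR 64 = 84 XOR 64 = e0
byte 6: (b9 XOR b8) XOR 20 = 01 XOR 20 = 21
byte 7: (65 XOR e8) XOR 74 = 8d XOR 74 = f9
byte 8: (50 XOR c4) XOR 68 = 94 XOR 68 = fc

01011100 10010110 01101001 11110100 00011111 11100000 00100001 11111001 11111100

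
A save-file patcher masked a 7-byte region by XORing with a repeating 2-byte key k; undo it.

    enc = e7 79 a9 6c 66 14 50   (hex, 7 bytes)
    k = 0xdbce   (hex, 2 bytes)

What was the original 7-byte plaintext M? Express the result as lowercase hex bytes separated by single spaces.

3c b7 72 a2 bd da 8b

The 2-byte key repeats, so the effective keystream is db ce db ce db ce db.
byte 0: e7 xor db = 3c
byte 1: 79 xor ce = b7
byte 2: a9 xor db = 72
byte 3: 6c xor ce = a2
byte 4: 66 xor db = bd
byte 5: 14 xor ce = da
byte 6: 50 xor db = 8b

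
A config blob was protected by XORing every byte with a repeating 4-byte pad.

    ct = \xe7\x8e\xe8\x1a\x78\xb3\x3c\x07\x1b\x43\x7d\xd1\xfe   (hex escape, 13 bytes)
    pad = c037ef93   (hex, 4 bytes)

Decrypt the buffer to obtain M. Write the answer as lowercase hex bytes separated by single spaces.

27 b9 07 89 b8 84 d3 94 db 74 92 42 3e

The 4-byte key repeats, so the effective keystream is c0 37 ef 93 c0 37 ef 93 c0 37 ef 93 c0.
byte 0: e7 XOR c0 = 27
byte 1: 8e XOR 37 = b9
byte 2: e8 XOR ef = 07
byte 3: 1a XOR 93 = 89
byte 4: 78 XOR c0 = b8
byte 5: b3 XOR 37 = 84
byte 6: 3c XOR ef = d3
byte 7: 07 XOR 93 = 94
byte 8: 1b XOR c0 = db
byte 9: 43 XOR 37 = 74
byte 10: 7d XOR ef = 92
byte 11: d1 XOR 93 = 42
byte 12: fe XOR c0 = 3e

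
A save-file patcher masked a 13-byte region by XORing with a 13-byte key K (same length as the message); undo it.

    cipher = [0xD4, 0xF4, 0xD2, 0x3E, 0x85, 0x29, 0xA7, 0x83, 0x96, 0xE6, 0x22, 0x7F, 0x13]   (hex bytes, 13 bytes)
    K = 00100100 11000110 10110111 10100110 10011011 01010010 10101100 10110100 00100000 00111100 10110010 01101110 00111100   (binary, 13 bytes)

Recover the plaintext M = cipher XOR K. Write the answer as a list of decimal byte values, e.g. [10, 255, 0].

XOR is its own inverse, so applying the key byte-wise gives the result directly.
byte 0: d4 XOR 24 = f0
byte 1: f4 XOR c6 = 32
byte 2: d2 XOR b7 = 65
byte 3: 3e XOR a6 = 98
byte 4: 85 XOR 9b = 1e
byte 5: 29 XOR 52 = 7b
byte 6: a7 XOR ac = 0b
byte 7: 83 XOR b4 = 37
byte 8: 96 XOR 20 = b6
byte 9: e6 XOR 3c = da
byte 10: 22 XOR b2 = 90
byte 11: 7f XOR 6e = 11
byte 12: 13 XOR 3c = 2f

[240, 50, 101, 152, 30, 123, 11, 55, 182, 218, 144, 17, 47]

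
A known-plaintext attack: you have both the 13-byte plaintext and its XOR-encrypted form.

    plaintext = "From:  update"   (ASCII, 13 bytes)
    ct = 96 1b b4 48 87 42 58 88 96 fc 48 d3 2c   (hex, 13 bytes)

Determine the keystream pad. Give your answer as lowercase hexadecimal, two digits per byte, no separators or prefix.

d069db25bd6278fde69829a749

Since ct = plaintext ⊕ pad, XORing both sides with plaintext gives pad = plaintext ⊕ ct.
46 xor 96 = d0
72 xor 1b = 69
6f xor b4 = db
6d xor 48 = 25
3a xor 87 = bd
20 xor 42 = 62
20 xor 58 = 78
75 xor 88 = fd
70 xor 96 = e6
64 xor fc = 98
61 xor 48 = 29
74 xor d3 = a7
65 xor 2c = 49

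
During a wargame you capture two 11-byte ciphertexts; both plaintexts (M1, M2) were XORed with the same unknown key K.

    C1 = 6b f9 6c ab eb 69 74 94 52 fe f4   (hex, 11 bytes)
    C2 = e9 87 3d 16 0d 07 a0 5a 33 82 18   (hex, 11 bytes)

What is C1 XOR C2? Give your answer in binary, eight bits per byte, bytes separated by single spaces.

C1 ⊕ C2 = (M1 ⊕ K) ⊕ (M2 ⊕ K) = M1 ⊕ M2 — the shared key cancels under XOR.
byte 0: 6b ^ e9 = 82
byte 1: f9 ^ 87 = 7e
byte 2: 6c ^ 3d = 51
byte 3: ab ^ 16 = bd
byte 4: eb ^ 0d = e6
byte 5: 69 ^ 07 = 6e
byte 6: 74 ^ a0 = d4
byte 7: 94 ^ 5a = ce
byte 8: 52 ^ 33 = 61
byte 9: fe ^ 82 = 7c
byte 10: f4 ^ 18 = ec

10000010 01111110 01010001 10111101 11100110 01101110 11010100 11001110 01100001 01111100 11101100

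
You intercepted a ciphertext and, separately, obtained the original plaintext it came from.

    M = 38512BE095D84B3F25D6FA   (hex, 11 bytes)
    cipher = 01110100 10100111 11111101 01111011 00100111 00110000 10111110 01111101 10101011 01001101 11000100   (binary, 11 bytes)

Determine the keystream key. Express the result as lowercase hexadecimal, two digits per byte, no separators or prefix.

Since cipher = M ⊕ key, XORing both sides with M gives key = M ⊕ cipher.
38 XOR 74 = 4c
51 XOR a7 = f6
2b XOR fd = d6
e0 XOR 7b = 9b
95 XOR 27 = b2
d8 XOR 30 = e8
4b XOR be = f5
3f XOR 7d = 42
25 XOR ab = 8e
d6 XOR 4d = 9b
fa XOR c4 = 3e

4cf6d69bb2e8f5428e9b3e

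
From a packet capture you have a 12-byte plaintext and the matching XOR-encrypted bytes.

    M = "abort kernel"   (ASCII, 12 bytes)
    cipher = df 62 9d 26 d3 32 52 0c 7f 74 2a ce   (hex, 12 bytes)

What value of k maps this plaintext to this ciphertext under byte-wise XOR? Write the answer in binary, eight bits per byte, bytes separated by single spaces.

10111110 00000000 11110010 01010100 10100111 00010010 00111001 01101001 00001101 00011010 01001111 10100010

Since cipher = M ⊕ k, XORing both sides with M gives k = M ⊕ cipher.
01100001 XOR 11011111 = 10111110
01100010 XOR 01100010 = 00000000
01101111 XOR 10011101 = 11110010
01110010 XOR 00100110 = 01010100
01110100 XOR 11010011 = 10100111
00100000 XOR 00110010 = 00010010
01101011 XOR 01010010 = 00111001
01100101 XOR 00001100 = 01101001
01110010 XOR 01111111 = 00001101
01101110 XOR 01110100 = 00011010
01100101 XOR 00101010 = 01001111
01101100 XOR 11001110 = 10100010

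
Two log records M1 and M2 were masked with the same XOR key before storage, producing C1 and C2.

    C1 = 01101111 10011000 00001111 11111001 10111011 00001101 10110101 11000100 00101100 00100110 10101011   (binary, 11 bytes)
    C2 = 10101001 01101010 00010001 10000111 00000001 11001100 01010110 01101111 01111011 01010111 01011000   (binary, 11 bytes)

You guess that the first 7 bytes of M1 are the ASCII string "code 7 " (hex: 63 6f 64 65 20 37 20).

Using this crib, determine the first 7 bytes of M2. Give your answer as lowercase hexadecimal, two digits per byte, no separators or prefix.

a59d7a1b9af6c3

First, C1 ⊕ C2 = (M1 ⊕ K) ⊕ (M2 ⊕ K) = M1 ⊕ M2, so the key drops out. Then M2 = (M1 ⊕ M2) ⊕ M1 over the first 7 bytes.
byte 0: (6f XOR a9) XOR 63 = c6 XOR 63 = a5
byte 1: (98 XOR 6a) XOR 6f = f2 XOR 6f = 9d
byte 2: (0f XOR 11) XOR 64 = 1e XOR 64 = 7a
byte 3: (f9 XOR 87) XOR 65 = 7e XOR 65 = 1b
byte 4: (bb XOR 01) XOR 20 = ba XOR 20 = 9a
byte 5: (0d XOR cc) XOR 37 = c1 XOR 37 = f6
byte 6: (b5 XOR 56) XOR 20 = e3 XOR 20 = c3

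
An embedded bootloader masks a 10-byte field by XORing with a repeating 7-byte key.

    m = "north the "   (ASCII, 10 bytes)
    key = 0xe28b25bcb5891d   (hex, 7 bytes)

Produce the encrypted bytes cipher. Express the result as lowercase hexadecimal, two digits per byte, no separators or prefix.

The 7-byte key repeats, so the effective keystream is e2 8b 25 bc b5 89 1d e2 8b 25.
byte 0: 6e xor e2 = 8c
byte 1: 6f xor 8b = e4
byte 2: 72 xor 25 = 57
byte 3: 74 xor bc = c8
byte 4: 68 xor b5 = dd
byte 5: 20 xor 89 = a9
byte 6: 74 xor 1d = 69
byte 7: 68 xor e2 = 8a
byte 8: 65 xor 8b = ee
byte 9: 20 xor 25 = 05

8ce457c8dda9698aee05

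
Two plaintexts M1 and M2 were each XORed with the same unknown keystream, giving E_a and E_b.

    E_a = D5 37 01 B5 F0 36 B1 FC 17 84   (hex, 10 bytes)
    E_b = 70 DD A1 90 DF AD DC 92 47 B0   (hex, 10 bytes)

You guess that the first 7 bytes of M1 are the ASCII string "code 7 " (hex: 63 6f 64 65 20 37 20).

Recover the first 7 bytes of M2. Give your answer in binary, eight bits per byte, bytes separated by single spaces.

First, E_a ⊕ E_b = (M1 ⊕ K) ⊕ (M2 ⊕ K) = M1 ⊕ M2, so the key drops out. Then M2 = (M1 ⊕ M2) ⊕ M1 over the first 7 bytes.
byte 0: (d5 ^ 70) ^ 63 = a5 ^ 63 = c6
byte 1: (37 ^ dd) ^ 6f = ea ^ 6f = 85
byte 2: (01 ^ a1) ^ 64 = a0 ^ 64 = c4
byte 3: (b5 ^ 90) ^ 65 = 25 ^ 65 = 40
byte 4: (f0 ^ df) ^ 20 = 2f ^ 20 = 0f
byte 5: (36 ^ ad) ^ 37 = 9b ^ 37 = ac
byte 6: (b1 ^ dc) ^ 20 = 6d ^ 20 = 4d

11000110 10000101 11000100 01000000 00001111 10101100 01001101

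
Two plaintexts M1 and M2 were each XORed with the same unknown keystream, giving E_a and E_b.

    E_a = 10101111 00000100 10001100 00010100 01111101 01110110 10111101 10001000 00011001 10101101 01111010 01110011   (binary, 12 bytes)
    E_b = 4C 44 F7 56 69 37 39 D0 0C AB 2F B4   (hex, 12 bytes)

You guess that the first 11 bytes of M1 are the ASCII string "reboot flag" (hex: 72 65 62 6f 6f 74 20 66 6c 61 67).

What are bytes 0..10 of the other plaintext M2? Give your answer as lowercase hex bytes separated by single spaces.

91 25 19 2d 7b 35 a4 3e 79 67 32

First, E_a ⊕ E_b = (M1 ⊕ K) ⊕ (M2 ⊕ K) = M1 ⊕ M2, so the key drops out. Then M2 = (M1 ⊕ M2) ⊕ M1 over the first 11 bytes.
byte 0: (af ⊕ 4c) ⊕ 72 = e3 ⊕ 72 = 91
byte 1: (04 ⊕ 44) ⊕ 65 = 40 ⊕ 65 = 25
byte 2: (8c ⊕ f7) ⊕ 62 = 7b ⊕ 62 = 19
byte 3: (14 ⊕ 56) ⊕ 6f = 42 ⊕ 6f = 2d
byte 4: (7d ⊕ 69) ⊕ 6f = 14 ⊕ 6f = 7b
byte 5: (76 ⊕ 37) ⊕ 74 = 41 ⊕ 74 = 35
byte 6: (bd ⊕ 39) ⊕ 20 = 84 ⊕ 20 = a4
byte 7: (88 ⊕ d0) ⊕ 66 = 58 ⊕ 66 = 3e
byte 8: (19 ⊕ 0c) ⊕ 6c = 15 ⊕ 6c = 79
byte 9: (ad ⊕ ab) ⊕ 61 = 06 ⊕ 61 = 67
byte 10: (7a ⊕ 2f) ⊕ 67 = 55 ⊕ 67 = 32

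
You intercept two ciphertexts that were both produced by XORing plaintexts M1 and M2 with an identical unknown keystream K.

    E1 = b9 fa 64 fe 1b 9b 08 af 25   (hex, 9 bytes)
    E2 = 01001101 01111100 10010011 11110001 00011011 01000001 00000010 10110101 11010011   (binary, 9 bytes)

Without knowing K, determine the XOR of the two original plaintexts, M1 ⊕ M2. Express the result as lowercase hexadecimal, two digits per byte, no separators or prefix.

E1 ⊕ E2 = (M1 ⊕ K) ⊕ (M2 ⊕ K) = M1 ⊕ M2 — the shared key cancels under XOR.
byte 0: b9 ⊕ 4d = f4
byte 1: fa ⊕ 7c = 86
byte 2: 64 ⊕ 93 = f7
byte 3: fe ⊕ f1 = 0f
byte 4: 1b ⊕ 1b = 00
byte 5: 9b ⊕ 41 = da
byte 6: 08 ⊕ 02 = 0a
byte 7: af ⊕ b5 = 1a
byte 8: 25 ⊕ d3 = f6

f486f70f00da0a1af6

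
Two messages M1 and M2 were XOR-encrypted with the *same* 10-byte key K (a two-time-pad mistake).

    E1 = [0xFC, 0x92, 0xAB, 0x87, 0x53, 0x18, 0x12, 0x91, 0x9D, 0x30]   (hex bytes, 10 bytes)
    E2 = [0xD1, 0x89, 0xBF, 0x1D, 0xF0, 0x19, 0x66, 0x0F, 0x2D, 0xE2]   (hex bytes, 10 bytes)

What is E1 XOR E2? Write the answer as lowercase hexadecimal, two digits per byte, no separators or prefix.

E1 ⊕ E2 = (M1 ⊕ K) ⊕ (M2 ⊕ K) = M1 ⊕ M2 — the shared key cancels under XOR.
byte 0: 11111100 xor 11010001 = 00101101
byte 1: 10010010 xor 10001001 = 00011011
byte 2: 10101011 xor 10111111 = 00010100
byte 3: 10000111 xor 00011101 = 10011010
byte 4: 01010011 xor 11110000 = 10100011
byte 5: 00011000 xor 00011001 = 00000001
byte 6: 00010010 xor 01100110 = 01110100
byte 7: 10010001 xor 00001111 = 10011110
byte 8: 10011101 xor 00101101 = 10110000
byte 9: 00110000 xor 11100010 = 11010010

2d1b149aa301749eb0d2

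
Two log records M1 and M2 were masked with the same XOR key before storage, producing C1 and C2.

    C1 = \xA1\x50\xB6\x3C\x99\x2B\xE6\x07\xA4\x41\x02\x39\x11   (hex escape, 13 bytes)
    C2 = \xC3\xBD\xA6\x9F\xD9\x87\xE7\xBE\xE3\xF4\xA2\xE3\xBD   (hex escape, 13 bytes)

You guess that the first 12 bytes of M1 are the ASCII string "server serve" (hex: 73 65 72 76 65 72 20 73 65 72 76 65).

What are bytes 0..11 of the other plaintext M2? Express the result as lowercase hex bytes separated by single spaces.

11 88 62 d5 25 de 21 ca 22 c7 d6 bf

First, C1 ⊕ C2 = (M1 ⊕ K) ⊕ (M2 ⊕ K) = M1 ⊕ M2, so the key drops out. Then M2 = (M1 ⊕ M2) ⊕ M1 over the first 12 bytes.
byte 0: (a1 ^ c3) ^ 73 = 62 ^ 73 = 11
byte 1: (50 ^ bd) ^ 65 = ed ^ 65 = 88
byte 2: (b6 ^ a6) ^ 72 = 10 ^ 72 = 62
byte 3: (3c ^ 9f) ^ 76 = a3 ^ 76 = d5
byte 4: (99 ^ d9) ^ 65 = 40 ^ 65 = 25
byte 5: (2b ^ 87) ^ 72 = ac ^ 72 = de
byte 6: (e6 ^ e7) ^ 20 = 01 ^ 20 = 21
byte 7: (07 ^ be) ^ 73 = b9 ^ 73 = ca
byte 8: (a4 ^ e3) ^ 65 = 47 ^ 65 = 22
byte 9: (41 ^ f4) ^ 72 = b5 ^ 72 = c7
byte 10: (02 ^ a2) ^ 76 = a0 ^ 76 = d6
byte 11: (39 ^ e3) ^ 65 = da ^ 65 = bf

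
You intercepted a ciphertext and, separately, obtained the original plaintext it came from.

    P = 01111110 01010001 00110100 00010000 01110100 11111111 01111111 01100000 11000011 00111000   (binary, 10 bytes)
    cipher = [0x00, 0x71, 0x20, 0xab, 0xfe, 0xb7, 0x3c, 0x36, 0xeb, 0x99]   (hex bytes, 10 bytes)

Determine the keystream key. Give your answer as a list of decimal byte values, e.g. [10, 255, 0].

[126, 32, 20, 187, 138, 72, 67, 86, 40, 161]

Since cipher = P ⊕ key, XORing both sides with P gives key = P ⊕ cipher.
byte 0: 7e ^ 00 = 7e
byte 1: 51 ^ 71 = 20
byte 2: 34 ^ 20 = 14
byte 3: 10 ^ ab = bb
byte 4: 74 ^ fe = 8a
byte 5: ff ^ b7 = 48
byte 6: 7f ^ 3c = 43
byte 7: 60 ^ 36 = 56
byte 8: c3 ^ eb = 28
byte 9: 38 ^ 99 = a1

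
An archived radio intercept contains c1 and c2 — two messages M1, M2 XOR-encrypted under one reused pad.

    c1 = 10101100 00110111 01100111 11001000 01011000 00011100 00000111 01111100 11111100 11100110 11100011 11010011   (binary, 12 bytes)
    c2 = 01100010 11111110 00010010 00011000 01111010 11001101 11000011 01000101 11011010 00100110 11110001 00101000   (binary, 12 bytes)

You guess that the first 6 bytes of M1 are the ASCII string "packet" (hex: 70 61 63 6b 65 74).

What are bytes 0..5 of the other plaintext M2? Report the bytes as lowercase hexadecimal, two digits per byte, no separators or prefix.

bea816bb47a5

First, c1 ⊕ c2 = (M1 ⊕ K) ⊕ (M2 ⊕ K) = M1 ⊕ M2, so the key drops out. Then M2 = (M1 ⊕ M2) ⊕ M1 over the first 6 bytes.
byte 0: (ac ⊕ 62) ⊕ 70 = ce ⊕ 70 = be
byte 1: (37 ⊕ fe) ⊕ 61 = c9 ⊕ 61 = a8
byte 2: (67 ⊕ 12) ⊕ 63 = 75 ⊕ 63 = 16
byte 3: (c8 ⊕ 18) ⊕ 6b = d0 ⊕ 6b = bb
byte 4: (58 ⊕ 7a) ⊕ 65 = 22 ⊕ 65 = 47
byte 5: (1c ⊕ cd) ⊕ 74 = d1 ⊕ 74 = a5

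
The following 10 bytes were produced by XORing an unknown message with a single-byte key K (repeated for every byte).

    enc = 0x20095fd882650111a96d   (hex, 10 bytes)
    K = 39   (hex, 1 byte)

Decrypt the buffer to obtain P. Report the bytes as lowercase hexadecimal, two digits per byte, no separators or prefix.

193066e1bb5c38289054

The 1-byte key repeats, so the effective keystream is 39 39 39 39 39 39 39 39 39 39.
byte 0: 20 xor 39 = 19
byte 1: 09 xor 39 = 30
byte 2: 5f xor 39 = 66
byte 3: d8 xor 39 = e1
byte 4: 82 xor 39 = bb
byte 5: 65 xor 39 = 5c
byte 6: 01 xor 39 = 38
byte 7: 11 xor 39 = 28
byte 8: a9 xor 39 = 90
byte 9: 6d xor 39 = 54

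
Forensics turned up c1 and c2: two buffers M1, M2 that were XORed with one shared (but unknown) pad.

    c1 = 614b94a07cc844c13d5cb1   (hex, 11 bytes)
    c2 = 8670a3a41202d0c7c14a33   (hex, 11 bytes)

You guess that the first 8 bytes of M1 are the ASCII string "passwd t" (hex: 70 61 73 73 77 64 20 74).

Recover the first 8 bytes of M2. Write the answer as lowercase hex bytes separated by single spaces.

97 5a 44 77 19 ae b4 72

First, c1 ⊕ c2 = (M1 ⊕ K) ⊕ (M2 ⊕ K) = M1 ⊕ M2, so the key drops out. Then M2 = (M1 ⊕ M2) ⊕ M1 over the first 8 bytes.
byte 0: (61 XOR 86) XOR 70 = e7 XOR 70 = 97
byte 1: (4b XOR 70) XOR 61 = 3b XOR 61 = 5a
byte 2: (94 XOR a3) XOR 73 = 37 XOR 73 = 44
byte 3: (a0 XOR a4) XOR 73 = 04 XOR 73 = 77
byte 4: (7c XOR 12) XOR 77 = 6e XOR 77 = 19
byte 5: (c8 XOR 02) XOR 64 = ca XOR 64 = ae
byte 6: (44 XOR d0) XOR 20 = 94 XOR 20 = b4
byte 7: (c1 XOR c7) XOR 74 = 06 XOR 74 = 72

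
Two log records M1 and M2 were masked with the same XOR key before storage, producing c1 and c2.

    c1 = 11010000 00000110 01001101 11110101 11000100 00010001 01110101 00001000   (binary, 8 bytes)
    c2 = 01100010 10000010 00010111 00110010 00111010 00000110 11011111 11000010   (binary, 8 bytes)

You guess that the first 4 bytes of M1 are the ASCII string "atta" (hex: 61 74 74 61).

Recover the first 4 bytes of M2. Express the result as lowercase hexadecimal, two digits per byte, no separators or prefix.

First, c1 ⊕ c2 = (M1 ⊕ K) ⊕ (M2 ⊕ K) = M1 ⊕ M2, so the key drops out. Then M2 = (M1 ⊕ M2) ⊕ M1 over the first 4 bytes.
byte 0: (d0 xor 62) xor 61 = b2 xor 61 = d3
byte 1: (06 xor 82) xor 74 = 84 xor 74 = f0
byte 2: (4d xor 17) xor 74 = 5a xor 74 = 2e
byte 3: (f5 xor 32) xor 61 = c7 xor 61 = a6

d3f02ea6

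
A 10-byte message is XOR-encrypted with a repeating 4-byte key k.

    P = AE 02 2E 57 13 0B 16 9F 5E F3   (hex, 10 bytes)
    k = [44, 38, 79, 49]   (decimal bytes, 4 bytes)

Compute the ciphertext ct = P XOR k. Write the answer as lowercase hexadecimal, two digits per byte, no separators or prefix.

The 4-byte key repeats, so the effective keystream is 2c 26 4f 31 2c 26 4f 31 2c 26.
byte 0: 10101110 ⊕ 00101100 = 10000010
byte 1: 00000010 ⊕ 00100110 = 00100100
byte 2: 00101110 ⊕ 01001111 = 01100001
byte 3: 01010111 ⊕ 00110001 = 01100110
byte 4: 00010011 ⊕ 00101100 = 00111111
byte 5: 00001011 ⊕ 00100110 = 00101101
byte 6: 00010110 ⊕ 01001111 = 01011001
byte 7: 10011111 ⊕ 00110001 = 10101110
byte 8: 01011110 ⊕ 00101100 = 01110010
byte 9: 11110011 ⊕ 00100110 = 11010101

822461663f2d59ae72d5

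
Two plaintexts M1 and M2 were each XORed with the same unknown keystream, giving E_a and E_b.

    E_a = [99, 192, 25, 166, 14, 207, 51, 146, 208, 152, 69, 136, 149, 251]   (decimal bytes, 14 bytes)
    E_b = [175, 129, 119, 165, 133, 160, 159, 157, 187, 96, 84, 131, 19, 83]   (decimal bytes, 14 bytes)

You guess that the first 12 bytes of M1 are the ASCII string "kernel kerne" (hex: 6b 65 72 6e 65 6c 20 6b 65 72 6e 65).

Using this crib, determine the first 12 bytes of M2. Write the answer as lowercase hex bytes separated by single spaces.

First, E_a ⊕ E_b = (M1 ⊕ K) ⊕ (M2 ⊕ K) = M1 ⊕ M2, so the key drops out. Then M2 = (M1 ⊕ M2) ⊕ M1 over the first 12 bytes.
byte 0: (63 ⊕ af) ⊕ 6b = cc ⊕ 6b = a7
byte 1: (c0 ⊕ 81) ⊕ 65 = 41 ⊕ 65 = 24
byte 2: (19 ⊕ 77) ⊕ 72 = 6e ⊕ 72 = 1c
byte 3: (a6 ⊕ a5) ⊕ 6e = 03 ⊕ 6e = 6d
byte 4: (0e ⊕ 85) ⊕ 65 = 8b ⊕ 65 = ee
byte 5: (cf ⊕ a0) ⊕ 6c = 6f ⊕ 6c = 03
byte 6: (33 ⊕ 9f) ⊕ 20 = ac ⊕ 20 = 8c
byte 7: (92 ⊕ 9d) ⊕ 6b = 0f ⊕ 6b = 64
byte 8: (d0 ⊕ bb) ⊕ 65 = 6b ⊕ 65 = 0e
byte 9: (98 ⊕ 60) ⊕ 72 = f8 ⊕ 72 = 8a
byte 10: (45 ⊕ 54) ⊕ 6e = 11 ⊕ 6e = 7f
byte 11: (88 ⊕ 83) ⊕ 65 = 0b ⊕ 65 = 6e

a7 24 1c 6d ee 03 8c 64 0e 8a 7f 6e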